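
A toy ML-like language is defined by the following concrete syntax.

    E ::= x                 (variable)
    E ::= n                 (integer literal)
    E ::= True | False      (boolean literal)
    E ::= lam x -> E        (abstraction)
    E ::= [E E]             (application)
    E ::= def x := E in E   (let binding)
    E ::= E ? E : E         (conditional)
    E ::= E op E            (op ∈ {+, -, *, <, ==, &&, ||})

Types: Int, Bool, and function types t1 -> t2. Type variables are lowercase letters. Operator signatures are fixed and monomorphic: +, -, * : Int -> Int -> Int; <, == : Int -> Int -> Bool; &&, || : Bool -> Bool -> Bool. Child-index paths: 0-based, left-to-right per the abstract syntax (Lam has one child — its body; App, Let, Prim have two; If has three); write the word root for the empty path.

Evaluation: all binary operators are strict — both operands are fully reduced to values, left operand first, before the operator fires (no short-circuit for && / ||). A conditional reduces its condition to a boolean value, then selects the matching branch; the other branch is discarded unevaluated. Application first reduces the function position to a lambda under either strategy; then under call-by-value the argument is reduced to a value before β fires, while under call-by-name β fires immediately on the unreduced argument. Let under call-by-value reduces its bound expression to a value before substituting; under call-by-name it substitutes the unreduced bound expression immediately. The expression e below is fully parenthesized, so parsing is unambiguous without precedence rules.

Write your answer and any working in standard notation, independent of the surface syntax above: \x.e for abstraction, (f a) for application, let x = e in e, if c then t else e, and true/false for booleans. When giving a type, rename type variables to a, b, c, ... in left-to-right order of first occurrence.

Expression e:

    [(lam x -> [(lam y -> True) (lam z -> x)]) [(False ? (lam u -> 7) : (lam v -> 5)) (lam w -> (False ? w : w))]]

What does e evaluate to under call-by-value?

Answer: true

Derivation:
step 0: ((\x.((\y.true) (\z.x))) ((if false then (\u.7) else (\v.5)) (\w.(if false then w else w))))
step 1: [if@1.0] ((\x.((\y.true) (\z.x))) ((\v.5) (\w.(if false then w else w))))
step 2: [beta@1] ((\x.((\y.true) (\z.x))) 5)
step 3: [beta@root] ((\y.true) (\z.5))
step 4: [beta@root] true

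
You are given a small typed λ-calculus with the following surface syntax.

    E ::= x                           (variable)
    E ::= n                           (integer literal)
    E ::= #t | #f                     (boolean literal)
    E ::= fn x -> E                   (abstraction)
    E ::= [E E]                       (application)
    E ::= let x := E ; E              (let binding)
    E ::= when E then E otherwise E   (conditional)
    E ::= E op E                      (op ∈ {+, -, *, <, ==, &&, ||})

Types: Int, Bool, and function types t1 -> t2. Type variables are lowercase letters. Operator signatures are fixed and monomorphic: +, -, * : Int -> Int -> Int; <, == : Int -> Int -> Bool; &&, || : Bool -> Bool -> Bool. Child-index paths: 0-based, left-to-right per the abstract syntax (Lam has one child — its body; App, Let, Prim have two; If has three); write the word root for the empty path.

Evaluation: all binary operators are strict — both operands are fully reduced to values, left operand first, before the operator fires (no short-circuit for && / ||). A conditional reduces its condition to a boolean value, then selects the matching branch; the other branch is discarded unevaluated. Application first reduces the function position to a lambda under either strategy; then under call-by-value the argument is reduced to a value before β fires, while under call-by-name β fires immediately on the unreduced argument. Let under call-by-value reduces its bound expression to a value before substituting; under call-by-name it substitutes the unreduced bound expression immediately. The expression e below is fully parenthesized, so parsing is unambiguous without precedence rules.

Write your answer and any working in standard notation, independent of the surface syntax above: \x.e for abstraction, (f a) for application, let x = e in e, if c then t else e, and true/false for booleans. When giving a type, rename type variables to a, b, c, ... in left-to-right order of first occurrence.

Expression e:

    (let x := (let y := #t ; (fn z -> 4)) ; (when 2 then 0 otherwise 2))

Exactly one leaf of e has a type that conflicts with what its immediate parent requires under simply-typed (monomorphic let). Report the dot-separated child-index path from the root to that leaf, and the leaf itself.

Answer: 1.0 : 2

Working:
let y : Bool
\z._ : a -> Int
let x : a -> Int
  unify Int ~ Bool
  FAIL: mismatch Int ~ Bool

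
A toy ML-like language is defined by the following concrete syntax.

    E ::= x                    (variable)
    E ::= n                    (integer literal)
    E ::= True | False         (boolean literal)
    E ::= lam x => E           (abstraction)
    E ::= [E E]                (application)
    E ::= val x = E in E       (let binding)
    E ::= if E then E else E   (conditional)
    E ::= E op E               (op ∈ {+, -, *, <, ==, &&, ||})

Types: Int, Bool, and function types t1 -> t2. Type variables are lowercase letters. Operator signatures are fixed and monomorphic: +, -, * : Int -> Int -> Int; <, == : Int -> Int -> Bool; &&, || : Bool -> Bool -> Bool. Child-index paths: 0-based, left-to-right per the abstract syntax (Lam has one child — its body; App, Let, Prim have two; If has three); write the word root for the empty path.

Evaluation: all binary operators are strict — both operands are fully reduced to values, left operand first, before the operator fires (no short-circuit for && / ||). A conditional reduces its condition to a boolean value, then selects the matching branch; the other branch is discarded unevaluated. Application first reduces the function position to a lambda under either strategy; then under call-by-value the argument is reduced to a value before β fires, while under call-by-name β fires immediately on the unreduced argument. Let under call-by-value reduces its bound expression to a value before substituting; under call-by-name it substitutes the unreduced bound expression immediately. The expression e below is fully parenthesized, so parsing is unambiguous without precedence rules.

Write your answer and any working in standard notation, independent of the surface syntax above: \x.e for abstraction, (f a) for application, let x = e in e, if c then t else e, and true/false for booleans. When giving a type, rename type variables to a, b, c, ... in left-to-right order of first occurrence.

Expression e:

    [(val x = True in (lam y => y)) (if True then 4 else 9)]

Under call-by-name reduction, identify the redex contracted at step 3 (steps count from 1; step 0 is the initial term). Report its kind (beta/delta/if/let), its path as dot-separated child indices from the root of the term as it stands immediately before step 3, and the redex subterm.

Answer: if at root : (if true then 4 else 9)

Working:
step 0: ((let x = true in (\y.y)) (if true then 4 else 9))
step 1: [let@0] ((\y.y) (if true then 4 else 9))
step 2: [beta@root] (if true then 4 else 9)
step 3: [if@root] 4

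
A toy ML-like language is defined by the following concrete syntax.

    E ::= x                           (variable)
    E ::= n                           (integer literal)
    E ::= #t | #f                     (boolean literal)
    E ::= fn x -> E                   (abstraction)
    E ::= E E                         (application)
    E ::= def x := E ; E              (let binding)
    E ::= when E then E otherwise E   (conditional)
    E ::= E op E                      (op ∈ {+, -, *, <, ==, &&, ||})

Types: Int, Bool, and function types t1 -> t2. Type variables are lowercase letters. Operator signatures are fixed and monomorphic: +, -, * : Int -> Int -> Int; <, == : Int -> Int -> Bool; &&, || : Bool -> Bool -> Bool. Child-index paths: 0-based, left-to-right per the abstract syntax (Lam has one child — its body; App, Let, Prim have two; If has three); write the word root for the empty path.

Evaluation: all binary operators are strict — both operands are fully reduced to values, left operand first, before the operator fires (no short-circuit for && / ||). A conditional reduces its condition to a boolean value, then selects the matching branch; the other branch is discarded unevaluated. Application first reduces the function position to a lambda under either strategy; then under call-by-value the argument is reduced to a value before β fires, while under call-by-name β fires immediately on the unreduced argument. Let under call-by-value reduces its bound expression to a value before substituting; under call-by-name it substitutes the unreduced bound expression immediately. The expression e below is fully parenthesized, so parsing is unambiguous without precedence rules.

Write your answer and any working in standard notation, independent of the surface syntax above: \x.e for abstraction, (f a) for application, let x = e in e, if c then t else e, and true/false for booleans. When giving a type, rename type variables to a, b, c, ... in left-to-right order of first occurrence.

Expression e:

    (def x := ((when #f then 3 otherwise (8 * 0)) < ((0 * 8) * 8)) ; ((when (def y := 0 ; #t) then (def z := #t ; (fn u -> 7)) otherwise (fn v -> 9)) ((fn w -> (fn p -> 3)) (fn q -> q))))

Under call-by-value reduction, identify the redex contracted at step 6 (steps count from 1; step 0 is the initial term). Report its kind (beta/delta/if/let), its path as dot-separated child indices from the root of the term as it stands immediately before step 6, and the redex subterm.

Answer: let at root : (let x = false in ((if (let y = 0 in true) then (let z = true in (\u.7)) else (\v.9)) ((\w.(\p.3)) (\q.q))))

Trace:
step 0: (let x = ((if false then 3 else (8 * 0)) < ((0 * 8) * 8)) in ((if (let y = 0 in true) then (let z = true in (\u.7)) else (\v.9)) ((\w.(\p.3)) (\q.q))))
step 1: [if@0.0] (let x = ((8 * 0) < ((0 * 8) * 8)) in ((if (let y = 0 in true) then (let z = true in (\u.7)) else (\v.9)) ((\w.(\p.3)) (\q.q))))
step 2: [delta@0.0] (let x = (0 < ((0 * 8) * 8)) in ((if (let y = 0 in true) then (let z = true in (\u.7)) else (\v.9)) ((\w.(\p.3)) (\q.q))))
step 3: [delta@0.1.0] (let x = (0 < (0 * 8)) in ((if (let y = 0 in true) then (let z = true in (\u.7)) else (\v.9)) ((\w.(\p.3)) (\q.q))))
step 4: [delta@0.1] (let x = (0 < 0) in ((if (let y = 0 in true) then (let z = true in (\u.7)) else (\v.9)) ((\w.(\p.3)) (\q.q))))
step 5: [delta@0] (let x = false in ((if (let y = 0 in true) then (let z = true in (\u.7)) else (\v.9)) ((\w.(\p.3)) (\q.q))))
step 6: [let@root] ((if (let y = 0 in true) then (let z = true in (\u.7)) else (\v.9)) ((\w.(\p.3)) (\q.q)))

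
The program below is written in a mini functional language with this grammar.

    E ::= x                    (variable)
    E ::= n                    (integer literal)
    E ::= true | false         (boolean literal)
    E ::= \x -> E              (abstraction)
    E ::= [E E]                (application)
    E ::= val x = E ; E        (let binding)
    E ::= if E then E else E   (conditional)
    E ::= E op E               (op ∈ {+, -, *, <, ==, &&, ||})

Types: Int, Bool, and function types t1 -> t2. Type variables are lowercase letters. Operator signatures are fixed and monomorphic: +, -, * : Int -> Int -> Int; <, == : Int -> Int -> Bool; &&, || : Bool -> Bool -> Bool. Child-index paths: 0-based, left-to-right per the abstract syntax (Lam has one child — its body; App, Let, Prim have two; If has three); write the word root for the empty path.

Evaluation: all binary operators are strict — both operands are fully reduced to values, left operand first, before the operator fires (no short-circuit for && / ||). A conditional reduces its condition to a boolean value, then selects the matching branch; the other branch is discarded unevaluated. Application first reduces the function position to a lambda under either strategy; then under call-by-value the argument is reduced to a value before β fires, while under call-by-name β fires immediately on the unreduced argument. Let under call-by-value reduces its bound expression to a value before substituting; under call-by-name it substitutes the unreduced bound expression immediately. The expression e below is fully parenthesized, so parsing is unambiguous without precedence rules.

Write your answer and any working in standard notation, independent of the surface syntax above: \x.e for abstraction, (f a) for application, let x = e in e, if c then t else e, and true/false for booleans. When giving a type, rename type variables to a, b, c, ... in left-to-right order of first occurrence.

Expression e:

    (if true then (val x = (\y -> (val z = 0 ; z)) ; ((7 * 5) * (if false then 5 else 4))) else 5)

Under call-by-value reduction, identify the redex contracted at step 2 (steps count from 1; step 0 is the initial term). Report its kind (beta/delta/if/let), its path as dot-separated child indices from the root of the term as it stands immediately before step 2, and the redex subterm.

Answer: let at root : (let x = (\y.(let z = 0 in z)) in ((7 * 5) * (if false then 5 else 4)))

Derivation:
step 0: (if true then (let x = (\y.(let z = 0 in z)) in ((7 * 5) * (if false then 5 else 4))) else 5)
step 1: [if@root] (let x = (\y.(let z = 0 in z)) in ((7 * 5) * (if false then 5 else 4)))
step 2: [let@root] ((7 * 5) * (if false then 5 else 4))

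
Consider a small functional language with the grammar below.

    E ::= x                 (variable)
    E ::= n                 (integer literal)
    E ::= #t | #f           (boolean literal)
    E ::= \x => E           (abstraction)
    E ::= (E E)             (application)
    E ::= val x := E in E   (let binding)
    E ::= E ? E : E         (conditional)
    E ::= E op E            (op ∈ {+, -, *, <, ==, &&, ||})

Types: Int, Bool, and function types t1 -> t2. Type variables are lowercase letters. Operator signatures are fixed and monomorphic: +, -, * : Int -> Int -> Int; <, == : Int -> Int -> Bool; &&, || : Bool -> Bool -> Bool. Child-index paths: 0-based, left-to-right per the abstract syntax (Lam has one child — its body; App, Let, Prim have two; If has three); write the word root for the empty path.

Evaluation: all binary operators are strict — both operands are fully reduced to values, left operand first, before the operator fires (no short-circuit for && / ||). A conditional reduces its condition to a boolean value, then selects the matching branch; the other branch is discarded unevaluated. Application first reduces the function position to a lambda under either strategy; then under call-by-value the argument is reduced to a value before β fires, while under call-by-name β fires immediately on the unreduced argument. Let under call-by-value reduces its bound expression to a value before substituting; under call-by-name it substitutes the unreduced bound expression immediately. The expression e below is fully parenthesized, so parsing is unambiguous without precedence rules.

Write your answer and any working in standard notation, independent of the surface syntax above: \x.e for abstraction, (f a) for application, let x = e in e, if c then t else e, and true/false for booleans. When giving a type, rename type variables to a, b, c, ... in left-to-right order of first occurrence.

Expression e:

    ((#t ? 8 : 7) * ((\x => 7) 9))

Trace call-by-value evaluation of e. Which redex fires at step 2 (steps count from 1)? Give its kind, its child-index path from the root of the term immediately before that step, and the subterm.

Trace:
step 0: ((if true then 8 else 7) * ((\x.7) 9))
step 1: [if@0] (8 * ((\x.7) 9))
step 2: [beta@1] (8 * 7)

Answer: beta at 1 : ((\x.7) 9)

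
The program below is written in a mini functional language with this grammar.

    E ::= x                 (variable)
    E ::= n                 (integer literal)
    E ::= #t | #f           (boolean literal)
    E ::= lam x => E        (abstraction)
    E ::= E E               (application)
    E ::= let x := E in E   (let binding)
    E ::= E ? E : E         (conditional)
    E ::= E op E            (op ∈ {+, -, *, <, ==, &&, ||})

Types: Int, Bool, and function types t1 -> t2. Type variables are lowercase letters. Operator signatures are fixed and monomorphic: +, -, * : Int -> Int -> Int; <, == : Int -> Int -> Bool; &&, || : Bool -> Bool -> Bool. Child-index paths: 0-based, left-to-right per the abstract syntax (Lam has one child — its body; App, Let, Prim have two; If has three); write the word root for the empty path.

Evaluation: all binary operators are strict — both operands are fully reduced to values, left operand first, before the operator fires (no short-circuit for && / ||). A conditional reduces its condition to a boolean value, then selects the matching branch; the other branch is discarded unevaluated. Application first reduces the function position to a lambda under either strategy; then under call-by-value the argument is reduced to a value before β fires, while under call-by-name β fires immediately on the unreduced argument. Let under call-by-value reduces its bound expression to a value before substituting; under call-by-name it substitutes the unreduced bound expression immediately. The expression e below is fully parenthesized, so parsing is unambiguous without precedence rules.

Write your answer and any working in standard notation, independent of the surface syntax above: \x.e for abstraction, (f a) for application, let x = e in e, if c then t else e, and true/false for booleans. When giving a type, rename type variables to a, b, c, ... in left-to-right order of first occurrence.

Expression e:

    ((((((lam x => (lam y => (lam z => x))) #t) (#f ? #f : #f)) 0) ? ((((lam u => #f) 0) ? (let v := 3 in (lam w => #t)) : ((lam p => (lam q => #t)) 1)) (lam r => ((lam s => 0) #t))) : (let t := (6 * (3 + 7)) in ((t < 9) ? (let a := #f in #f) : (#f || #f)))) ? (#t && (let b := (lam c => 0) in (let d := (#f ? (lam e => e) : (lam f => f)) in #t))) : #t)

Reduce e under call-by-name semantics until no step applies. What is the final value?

Answer: true

Derivation:
step 0: (if (if ((((\x.(\y.(\z.x))) true) (if false then false else false)) 0) then ((if ((\u.false) 0) then (let v = 3 in (\w.true)) else ((\p.(\q.true)) 1)) (\r.((\s.0) true))) else (let t = (6 * (3 + 7)) in (if (t < 9) then (let a = false in false) else (false || false)))) then (true && (let b = (\c.0) in (let d = (if false then (\e.e) else (\f.f)) in true))) else true)
step 1: [beta@0.0.0.0] (if (if (((\y.(\z.true)) (if false then false else false)) 0) then ((if ((\u.false) 0) then (let v = 3 in (\w.true)) else ((\p.(\q.true)) 1)) (\r.((\s.0) true))) else (let t = (6 * (3 + 7)) in (if (t < 9) then (let a = false in false) else (false || false)))) then (true && (let b = (\c.0) in (let d = (if false then (\e.e) else (\f.f)) in true))) else true)
step 2: [beta@0.0.0] (if (if ((\z.true) 0) then ((if ((\u.false) 0) then (let v = 3 in (\w.true)) else ((\p.(\q.true)) 1)) (\r.((\s.0) true))) else (let t = (6 * (3 + 7)) in (if (t < 9) then (let a = false in false) else (false || false)))) then (true && (let b = (\c.0) in (let d = (if false then (\e.e) else (\f.f)) in true))) else true)
step 3: [beta@0.0] (if (if true then ((if ((\u.false) 0) then (let v = 3 in (\w.true)) else ((\p.(\q.true)) 1)) (\r.((\s.0) true))) else (let t = (6 * (3 + 7)) in (if (t < 9) then (let a = false in false) else (false || false)))) then (true && (let b = (\c.0) in (let d = (if false then (\e.e) else (\f.f)) in true))) else true)
step 4: [if@0] (if ((if ((\u.false) 0) then (let v = 3 in (\w.true)) else ((\p.(\q.true)) 1)) (\r.((\s.0) true))) then (true && (let b = (\c.0) in (let d = (if false then (\e.e) else (\f.f)) in true))) else true)
step 5: [beta@0.0.0] (if ((if false then (let v = 3 in (\w.true)) else ((\p.(\q.true)) 1)) (\r.((\s.0) true))) then (true && (let b = (\c.0) in (let d = (if false then (\e.e) else (\f.f)) in true))) else true)
step 6: [if@0.0] (if (((\p.(\q.true)) 1) (\r.((\s.0) true))) then (true && (let b = (\c.0) in (let d = (if false then (\e.e) else (\f.f)) in true))) else true)
step 7: [beta@0.0] (if ((\q.true) (\r.((\s.0) true))) then (true && (let b = (\c.0) in (let d = (if false then (\e.e) else (\f.f)) in true))) else true)
step 8: [beta@0] (if true then (true && (let b = (\c.0) in (let d = (if false then (\e.e) else (\f.f)) in true))) else true)
step 9: [if@root] (true && (let b = (\c.0) in (let d = (if false then (\e.e) else (\f.f)) in true)))
step 10: [let@1] (true && (let d = (if false then (\e.e) else (\f.f)) in true))
step 11: [let@1] (true && true)
step 12: [delta@root] true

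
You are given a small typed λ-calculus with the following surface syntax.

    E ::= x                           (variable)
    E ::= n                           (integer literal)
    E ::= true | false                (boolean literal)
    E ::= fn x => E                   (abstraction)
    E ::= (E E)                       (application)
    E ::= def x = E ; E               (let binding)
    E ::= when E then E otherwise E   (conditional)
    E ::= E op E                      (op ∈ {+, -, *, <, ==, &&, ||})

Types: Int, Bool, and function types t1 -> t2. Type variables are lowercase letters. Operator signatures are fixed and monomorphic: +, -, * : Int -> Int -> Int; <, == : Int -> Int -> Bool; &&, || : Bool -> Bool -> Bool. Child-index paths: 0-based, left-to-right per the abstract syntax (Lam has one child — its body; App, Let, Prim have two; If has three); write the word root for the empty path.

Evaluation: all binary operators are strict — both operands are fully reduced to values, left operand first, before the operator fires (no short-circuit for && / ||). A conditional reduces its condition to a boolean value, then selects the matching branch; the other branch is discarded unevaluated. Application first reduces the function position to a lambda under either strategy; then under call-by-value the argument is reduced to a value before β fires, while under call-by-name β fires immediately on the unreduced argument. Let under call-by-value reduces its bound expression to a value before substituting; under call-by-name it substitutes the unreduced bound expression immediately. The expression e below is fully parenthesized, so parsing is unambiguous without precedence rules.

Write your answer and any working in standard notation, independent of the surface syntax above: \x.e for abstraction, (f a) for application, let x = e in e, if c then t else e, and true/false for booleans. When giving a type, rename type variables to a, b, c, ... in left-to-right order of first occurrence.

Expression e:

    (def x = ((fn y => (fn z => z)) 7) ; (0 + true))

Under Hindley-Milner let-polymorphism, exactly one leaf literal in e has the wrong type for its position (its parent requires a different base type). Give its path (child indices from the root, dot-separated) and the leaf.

Answer: 1.1 : true

Working:
z : b
\z._ : b -> b
\y._ : a -> b -> b
  unify a -> b -> b ~ Int -> c
  unify a ~ Int
  unify b -> b ~ c
_ _ : b -> b
let x : forall. b -> b
  unify Int ~ Int
  unify Bool ~ Int
  FAIL: mismatch Bool ~ Int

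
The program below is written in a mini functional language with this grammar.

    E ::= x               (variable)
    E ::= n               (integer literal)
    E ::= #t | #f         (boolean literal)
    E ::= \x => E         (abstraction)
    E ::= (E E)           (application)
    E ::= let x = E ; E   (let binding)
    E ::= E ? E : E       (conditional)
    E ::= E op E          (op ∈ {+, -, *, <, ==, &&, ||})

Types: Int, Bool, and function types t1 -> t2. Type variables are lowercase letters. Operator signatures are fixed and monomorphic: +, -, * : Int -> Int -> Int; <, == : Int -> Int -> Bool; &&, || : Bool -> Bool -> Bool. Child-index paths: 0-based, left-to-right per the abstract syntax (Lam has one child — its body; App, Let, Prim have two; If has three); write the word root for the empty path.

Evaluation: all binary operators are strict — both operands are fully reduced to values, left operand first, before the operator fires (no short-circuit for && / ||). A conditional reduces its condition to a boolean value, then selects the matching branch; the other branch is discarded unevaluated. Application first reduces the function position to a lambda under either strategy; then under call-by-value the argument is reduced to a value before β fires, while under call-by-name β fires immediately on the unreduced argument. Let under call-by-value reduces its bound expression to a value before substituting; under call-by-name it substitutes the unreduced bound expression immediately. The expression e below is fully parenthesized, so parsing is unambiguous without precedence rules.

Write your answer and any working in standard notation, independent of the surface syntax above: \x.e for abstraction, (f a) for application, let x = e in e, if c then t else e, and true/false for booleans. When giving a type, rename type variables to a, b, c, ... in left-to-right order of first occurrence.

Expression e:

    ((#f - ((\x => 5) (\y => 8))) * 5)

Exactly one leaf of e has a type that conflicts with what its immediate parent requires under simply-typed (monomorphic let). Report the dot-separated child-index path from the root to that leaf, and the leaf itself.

Answer: 0.0 : false

Trace:
  unify Bool ~ Int
  FAIL: mismatch Bool ~ Int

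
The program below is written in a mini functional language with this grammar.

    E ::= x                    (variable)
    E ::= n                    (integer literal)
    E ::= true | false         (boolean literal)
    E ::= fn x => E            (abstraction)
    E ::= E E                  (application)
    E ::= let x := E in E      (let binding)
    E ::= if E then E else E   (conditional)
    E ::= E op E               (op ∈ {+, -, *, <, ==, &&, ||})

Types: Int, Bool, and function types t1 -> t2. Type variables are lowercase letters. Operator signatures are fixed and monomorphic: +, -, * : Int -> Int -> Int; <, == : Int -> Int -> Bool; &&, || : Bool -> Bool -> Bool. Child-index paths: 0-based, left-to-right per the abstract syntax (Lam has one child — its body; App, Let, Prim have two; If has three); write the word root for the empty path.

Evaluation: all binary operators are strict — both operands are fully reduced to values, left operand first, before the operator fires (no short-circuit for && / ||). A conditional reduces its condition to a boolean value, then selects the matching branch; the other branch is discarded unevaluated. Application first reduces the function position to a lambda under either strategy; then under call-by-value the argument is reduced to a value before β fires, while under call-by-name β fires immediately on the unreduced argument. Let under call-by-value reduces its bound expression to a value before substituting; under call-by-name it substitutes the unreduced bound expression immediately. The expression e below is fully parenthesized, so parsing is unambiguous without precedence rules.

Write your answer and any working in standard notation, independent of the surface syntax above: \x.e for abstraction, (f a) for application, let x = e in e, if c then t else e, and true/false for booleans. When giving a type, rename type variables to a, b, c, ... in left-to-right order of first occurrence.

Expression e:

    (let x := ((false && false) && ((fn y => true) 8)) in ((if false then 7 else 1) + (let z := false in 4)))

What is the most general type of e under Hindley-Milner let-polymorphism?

Answer: Int

Working:
  unify Bool ~ Bool
  unify Bool ~ Bool
  unify Bool ~ Bool
\y._ : a -> Bool
  unify a -> Bool ~ Int -> b
  unify a ~ Int
  unify Bool ~ b
_ _ : Bool
  unify Bool ~ Bool
let x : Bool
  unify Bool ~ Bool
  unify Int ~ Int
  unify Int ~ Int
let z : Bool
  unify Int ~ Int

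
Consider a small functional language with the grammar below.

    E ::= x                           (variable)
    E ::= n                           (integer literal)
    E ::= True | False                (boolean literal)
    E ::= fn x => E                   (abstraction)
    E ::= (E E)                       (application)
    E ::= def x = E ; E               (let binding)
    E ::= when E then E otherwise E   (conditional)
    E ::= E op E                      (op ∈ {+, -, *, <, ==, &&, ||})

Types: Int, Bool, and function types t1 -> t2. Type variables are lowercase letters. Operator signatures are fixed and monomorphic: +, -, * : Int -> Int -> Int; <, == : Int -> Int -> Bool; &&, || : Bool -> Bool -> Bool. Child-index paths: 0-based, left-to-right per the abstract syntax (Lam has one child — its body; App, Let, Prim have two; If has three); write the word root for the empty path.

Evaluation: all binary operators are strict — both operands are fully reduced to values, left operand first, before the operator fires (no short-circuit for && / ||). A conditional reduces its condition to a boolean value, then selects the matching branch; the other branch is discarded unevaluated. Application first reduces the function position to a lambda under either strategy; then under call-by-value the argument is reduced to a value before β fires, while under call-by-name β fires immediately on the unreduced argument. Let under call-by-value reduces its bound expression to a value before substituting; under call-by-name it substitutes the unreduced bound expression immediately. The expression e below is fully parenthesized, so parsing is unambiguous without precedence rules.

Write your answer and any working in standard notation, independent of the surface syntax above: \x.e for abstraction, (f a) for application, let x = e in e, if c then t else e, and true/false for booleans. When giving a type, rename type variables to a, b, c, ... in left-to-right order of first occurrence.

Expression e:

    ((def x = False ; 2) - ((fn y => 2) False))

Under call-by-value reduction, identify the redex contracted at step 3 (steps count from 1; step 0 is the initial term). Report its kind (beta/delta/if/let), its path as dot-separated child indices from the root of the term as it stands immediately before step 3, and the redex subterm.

Answer: delta at root : (2 - 2)

Trace:
step 0: ((let x = false in 2) - ((\y.2) false))
step 1: [let@0] (2 - ((\y.2) false))
step 2: [beta@1] (2 - 2)
step 3: [delta@root] 0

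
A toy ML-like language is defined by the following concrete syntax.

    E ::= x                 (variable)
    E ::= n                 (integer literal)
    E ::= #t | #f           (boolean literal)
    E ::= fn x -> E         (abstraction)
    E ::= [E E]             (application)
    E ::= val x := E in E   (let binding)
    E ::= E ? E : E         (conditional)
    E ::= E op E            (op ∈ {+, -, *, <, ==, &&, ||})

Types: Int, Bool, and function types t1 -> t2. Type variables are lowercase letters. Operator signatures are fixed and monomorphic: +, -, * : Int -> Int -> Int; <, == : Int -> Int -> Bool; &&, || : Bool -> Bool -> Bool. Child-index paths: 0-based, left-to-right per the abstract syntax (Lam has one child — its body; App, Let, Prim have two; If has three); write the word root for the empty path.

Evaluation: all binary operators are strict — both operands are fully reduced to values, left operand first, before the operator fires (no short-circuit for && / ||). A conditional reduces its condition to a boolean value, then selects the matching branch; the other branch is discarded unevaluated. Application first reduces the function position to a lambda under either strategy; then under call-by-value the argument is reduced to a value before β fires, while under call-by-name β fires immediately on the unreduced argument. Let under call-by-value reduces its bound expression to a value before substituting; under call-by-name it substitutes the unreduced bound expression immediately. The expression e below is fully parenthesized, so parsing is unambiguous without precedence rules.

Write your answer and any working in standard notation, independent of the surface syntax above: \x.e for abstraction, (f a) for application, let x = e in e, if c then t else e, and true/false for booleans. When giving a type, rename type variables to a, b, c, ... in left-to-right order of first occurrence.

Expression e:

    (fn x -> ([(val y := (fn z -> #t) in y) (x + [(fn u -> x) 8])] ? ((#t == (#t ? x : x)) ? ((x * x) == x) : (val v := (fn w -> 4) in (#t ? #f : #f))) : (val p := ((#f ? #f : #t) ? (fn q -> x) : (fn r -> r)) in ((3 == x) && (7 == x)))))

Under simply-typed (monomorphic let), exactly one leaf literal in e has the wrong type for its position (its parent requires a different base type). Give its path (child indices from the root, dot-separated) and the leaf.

Answer: 0.1.0.0 : true

Derivation:
\z._ : b -> Bool
let y : b -> Bool
y : b -> Bool
x : a
  unify a ~ Int
x : Int
\u._ : c -> Int
  unify c -> Int ~ Int -> d
  unify c ~ Int
  unify Int ~ d
_ _ : Int
  unify Int ~ Int
  unify b -> Bool ~ Int -> e
  unify b ~ Int
  unify Bool ~ e
_ _ : Bool
  unify Bool ~ Bool
  unify Bool ~ Int
  FAIL: mismatch Bool ~ Int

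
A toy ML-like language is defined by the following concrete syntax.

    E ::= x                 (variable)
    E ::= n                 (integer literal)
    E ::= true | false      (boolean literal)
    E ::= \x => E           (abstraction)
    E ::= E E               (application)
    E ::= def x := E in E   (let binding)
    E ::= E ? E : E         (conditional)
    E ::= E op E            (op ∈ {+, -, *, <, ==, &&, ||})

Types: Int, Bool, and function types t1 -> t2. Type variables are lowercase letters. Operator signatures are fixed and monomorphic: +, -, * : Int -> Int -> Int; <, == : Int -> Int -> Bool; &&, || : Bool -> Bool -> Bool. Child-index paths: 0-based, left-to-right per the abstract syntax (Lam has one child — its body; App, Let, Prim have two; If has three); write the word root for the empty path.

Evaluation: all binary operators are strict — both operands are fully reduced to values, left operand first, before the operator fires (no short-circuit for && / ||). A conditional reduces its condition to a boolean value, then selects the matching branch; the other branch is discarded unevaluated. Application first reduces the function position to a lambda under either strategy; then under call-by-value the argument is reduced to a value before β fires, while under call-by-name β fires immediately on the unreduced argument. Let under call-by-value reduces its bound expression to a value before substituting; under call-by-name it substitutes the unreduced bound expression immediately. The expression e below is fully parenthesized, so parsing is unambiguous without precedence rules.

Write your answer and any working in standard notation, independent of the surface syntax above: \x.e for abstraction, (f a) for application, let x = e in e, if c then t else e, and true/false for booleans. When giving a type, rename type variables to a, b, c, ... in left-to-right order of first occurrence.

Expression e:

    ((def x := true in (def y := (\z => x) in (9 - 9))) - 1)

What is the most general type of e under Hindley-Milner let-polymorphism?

Derivation:
let x : Bool
x : Bool
\z._ : a -> Bool
let y : forall. a -> Bool
  unify Int ~ Int
  unify Int ~ Int
  unify Int ~ Int
  unify Int ~ Int

Answer: Int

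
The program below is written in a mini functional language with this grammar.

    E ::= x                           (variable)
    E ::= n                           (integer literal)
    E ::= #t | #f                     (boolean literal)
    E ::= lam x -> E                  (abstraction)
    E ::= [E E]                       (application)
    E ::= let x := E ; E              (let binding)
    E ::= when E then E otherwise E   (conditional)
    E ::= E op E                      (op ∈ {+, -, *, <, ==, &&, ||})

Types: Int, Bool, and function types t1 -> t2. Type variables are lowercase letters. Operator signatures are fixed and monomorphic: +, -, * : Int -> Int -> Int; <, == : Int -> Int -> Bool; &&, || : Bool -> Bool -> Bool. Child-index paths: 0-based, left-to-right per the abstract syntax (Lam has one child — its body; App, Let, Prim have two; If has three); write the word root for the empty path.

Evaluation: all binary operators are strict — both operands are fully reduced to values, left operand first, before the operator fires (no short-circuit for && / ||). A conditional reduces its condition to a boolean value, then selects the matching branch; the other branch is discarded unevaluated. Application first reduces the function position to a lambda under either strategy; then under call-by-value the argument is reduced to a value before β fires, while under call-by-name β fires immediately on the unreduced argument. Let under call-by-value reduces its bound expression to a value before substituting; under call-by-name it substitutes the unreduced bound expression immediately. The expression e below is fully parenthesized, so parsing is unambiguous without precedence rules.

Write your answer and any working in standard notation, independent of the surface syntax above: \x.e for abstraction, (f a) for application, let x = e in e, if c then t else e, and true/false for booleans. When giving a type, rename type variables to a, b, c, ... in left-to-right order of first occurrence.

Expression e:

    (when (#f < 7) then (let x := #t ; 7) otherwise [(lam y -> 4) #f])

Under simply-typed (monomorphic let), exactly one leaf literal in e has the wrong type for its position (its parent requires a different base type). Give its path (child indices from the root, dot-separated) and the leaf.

Answer: 0.0 : false

Derivation:
  unify Bool ~ Int
  FAIL: mismatch Bool ~ Int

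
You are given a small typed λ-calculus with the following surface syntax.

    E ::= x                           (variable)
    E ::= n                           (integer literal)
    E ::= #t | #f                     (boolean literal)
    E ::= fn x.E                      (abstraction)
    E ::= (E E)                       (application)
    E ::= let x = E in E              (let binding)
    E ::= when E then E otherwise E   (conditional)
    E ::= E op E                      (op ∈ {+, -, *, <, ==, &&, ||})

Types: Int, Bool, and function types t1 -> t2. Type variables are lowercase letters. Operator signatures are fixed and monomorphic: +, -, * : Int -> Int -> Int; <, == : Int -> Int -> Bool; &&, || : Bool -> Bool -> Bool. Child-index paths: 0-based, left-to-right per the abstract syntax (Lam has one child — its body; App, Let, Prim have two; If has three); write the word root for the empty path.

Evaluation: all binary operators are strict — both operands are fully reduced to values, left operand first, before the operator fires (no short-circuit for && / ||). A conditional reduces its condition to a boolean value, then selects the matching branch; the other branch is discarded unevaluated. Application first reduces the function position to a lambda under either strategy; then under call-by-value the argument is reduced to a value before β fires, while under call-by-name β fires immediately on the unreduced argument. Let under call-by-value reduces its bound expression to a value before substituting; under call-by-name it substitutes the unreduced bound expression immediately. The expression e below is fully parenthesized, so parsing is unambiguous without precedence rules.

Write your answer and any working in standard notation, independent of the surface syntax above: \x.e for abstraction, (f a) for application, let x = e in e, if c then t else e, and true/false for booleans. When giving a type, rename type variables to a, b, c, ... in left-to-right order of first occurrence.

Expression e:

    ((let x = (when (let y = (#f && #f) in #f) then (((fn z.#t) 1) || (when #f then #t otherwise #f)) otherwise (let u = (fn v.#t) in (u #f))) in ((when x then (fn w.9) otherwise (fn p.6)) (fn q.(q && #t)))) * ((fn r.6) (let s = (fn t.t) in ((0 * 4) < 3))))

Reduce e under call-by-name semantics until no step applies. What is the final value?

Answer: 54

Trace:
step 0: ((let x = (if (let y = (false && false) in false) then (((\z.true) 1) || (if false then true else false)) else (let u = (\v.true) in (u false))) in ((if x then (\w.9) else (\p.6)) (\q.(q && true)))) * ((\r.6) (let s = (\t.t) in ((0 * 4) < 3))))
step 1: [let@0] (((if (if (let y = (false && false) in false) then (((\z.true) 1) || (if false then true else false)) else (let u = (\v.true) in (u false))) then (\w.9) else (\p.6)) (\q.(q && true))) * ((\r.6) (let s = (\t.t) in ((0 * 4) < 3))))
step 2: [let@0.0.0.0] (((if (if false then (((\z.true) 1) || (if false then true else false)) else (let u = (\v.true) in (u false))) then (\w.9) else (\p.6)) (\q.(q && true))) * ((\r.6) (let s = (\t.t) in ((0 * 4) < 3))))
step 3: [if@0.0.0] (((if (let u = (\v.true) in (u false)) then (\w.9) else (\p.6)) (\q.(q && true))) * ((\r.6) (let s = (\t.t) in ((0 * 4) < 3))))
step 4: [let@0.0.0] (((if ((\v.true) false) then (\w.9) else (\p.6)) (\q.(q && true))) * ((\r.6) (let s = (\t.t) in ((0 * 4) < 3))))
step 5: [beta@0.0.0] (((if true then (\w.9) else (\p.6)) (\q.(q && true))) * ((\r.6) (let s = (\t.t) in ((0 * 4) < 3))))
step 6: [if@0.0] (((\w.9) (\q.(q && true))) * ((\r.6) (let s = (\t.t) in ((0 * 4) < 3))))
step 7: [beta@0] (9 * ((\r.6) (let s = (\t.t) in ((0 * 4) < 3))))
step 8: [beta@1] (9 * 6)
step 9: [delta@root] 54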